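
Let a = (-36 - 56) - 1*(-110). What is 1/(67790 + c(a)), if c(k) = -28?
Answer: 1/67762 ≈ 1.4758e-5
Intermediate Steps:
a = 18 (a = -92 + 110 = 18)
1/(67790 + c(a)) = 1/(67790 - 28) = 1/67762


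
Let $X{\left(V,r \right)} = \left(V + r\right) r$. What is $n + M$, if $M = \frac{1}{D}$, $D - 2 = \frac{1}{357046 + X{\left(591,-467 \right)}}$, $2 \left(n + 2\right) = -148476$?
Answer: $- \frac{44415785342}{598277} \approx -74240.0$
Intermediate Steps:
$X{\left(V,r \right)} = r \left(V + r\right)$
$n = -74240$ ($n = -2 + \frac{1}{2} \left(-148476\right) = -2 - 74238 = -74240$)
$D = \frac{598277}{299138}$ ($D = 2 + \frac{1}{357046 - 467 \left(591 - 467\right)} = 2 + \frac{1}{357046 - 57908} = 2 + \frac{1}{299138} = \frac{598277}{299138} \approx 2.0$)
$M = \frac{299138}{598277}$ ($M = \frac{1}{\frac{598277}{299138}} = \frac{299138}{598277} \approx 0.5$)
$n + M = -74240 + \frac{299138}{598277} = - \frac{44415785342}{598277}$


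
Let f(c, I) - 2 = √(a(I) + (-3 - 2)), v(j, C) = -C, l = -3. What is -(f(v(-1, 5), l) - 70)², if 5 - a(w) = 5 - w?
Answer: -4616 + 272*I*√2 ≈ -4616.0 + 384.67*I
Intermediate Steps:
a(w) = w (a(w) = 5 - (5 - w) = 5 + (-5 + w) = w)
f(c, I) = 2 + √(-5 + I) (f(c, I) = 2 + √(I + (-3 - 2)) = 2 + √(I - 5) = 2 + √(-5 + I))
-(f(v(-1, 5), l) - 70)² = -((2 + √(-5 - 3)) - 70)² = -((2 + √(-8)) - 70)² = -((2 + 2*I*√2) - 70)² = -(-68 + 2*I*√2)²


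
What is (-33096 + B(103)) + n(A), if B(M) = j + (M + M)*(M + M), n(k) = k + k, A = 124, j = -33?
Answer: 9555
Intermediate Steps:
n(k) = 2*k
B(M) = -33 + 4*M**2 (B(M) = -33 + (M + M)*(M + M) = -33 + (2*M)*(2*M) = -33 + 4*M**2)
(-33096 + B(103)) + n(A) = (-33096 + (-33 + 4*103**2)) + 2*124 = (-33096 + (-33 + 4*10609)) + 248 = (-33096 + (-33 + 42436)) + 248 = (-33096 + 42403) + 248 = 9307 + 248 = 9555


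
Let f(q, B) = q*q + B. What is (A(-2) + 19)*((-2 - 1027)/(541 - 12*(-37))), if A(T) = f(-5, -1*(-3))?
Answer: -48363/985 ≈ -49.099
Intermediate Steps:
f(q, B) = B + q**2 (f(q, B) = q**2 + B = B + q**2)
A(T) = 28 (A(T) = -1*(-3) + (-5)**2 = 3 + 25 = 28)
(A(-2) + 19)*((-2 - 1027)/(541 - 12*(-37))) = (28 + 19)*((-2 - 1027)/(541 - 12*(-37))) = 47*(-1029/(541 + 444)) = 47*(-1029/985) = -48363/985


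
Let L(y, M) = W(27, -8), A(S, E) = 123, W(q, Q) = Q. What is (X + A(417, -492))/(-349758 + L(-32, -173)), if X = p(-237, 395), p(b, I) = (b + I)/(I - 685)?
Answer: -8878/25358035 ≈ -0.00035011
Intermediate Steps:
L(y, M) = -8
p(b, I) = (I + b)/(-685 + I)
X = -79/145 (X = (395 - 237)/(-685 + 395) = 158/(-290) = -1/290*158 = -79/145 ≈ -0.54483)
(X + A(417, -492))/(-349758 + L(-32, -173)) = (-79/145 + 123)/(-349758 - 8) = (17756/145)/(-349766) = (17756/145)*(-1/349766) = -8878/25358035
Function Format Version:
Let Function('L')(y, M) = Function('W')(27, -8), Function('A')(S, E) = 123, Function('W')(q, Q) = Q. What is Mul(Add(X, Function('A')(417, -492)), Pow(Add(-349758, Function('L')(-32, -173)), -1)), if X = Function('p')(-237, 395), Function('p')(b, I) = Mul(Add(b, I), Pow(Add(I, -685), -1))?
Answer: Rational(-8878, 25358035) ≈ -0.00035011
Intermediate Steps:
Function('L')(y, M) = -8
Function('p')(b, I) = Mul(Pow(Add(-685, I), -1), Add(I, b)) (Function('p')(b, I) = Mul(Add(I, b), Pow(Add(-685, I), -1)) = Mul(Pow(Add(-685, I), -1), Add(I, b)))
X = Rational(-79, 145) (X = Mul(Pow(Add(-685, 395), -1), Add(395, -237)) = Mul(Pow(-290, -1), 158) = Mul(Rational(-1, 290), 158) = Rational(-79, 145) ≈ -0.54483)
Mul(Add(X, Function('A')(417, -492)), Pow(Add(-349758, Function('L')(-32, -173)), -1)) = Mul(Add(Rational(-79, 145), 123), Pow(Add(-349758, -8), -1)) = Mul(Rational(17756, 145), Pow(-349766, -1)) = Mul(Rational(17756, 145), Rational(-1, 349766)) = Rational(-8878, 25358035)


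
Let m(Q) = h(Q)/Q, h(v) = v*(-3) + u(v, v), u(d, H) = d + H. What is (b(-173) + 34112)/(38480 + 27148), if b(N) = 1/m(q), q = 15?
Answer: 34111/65628 ≈ 0.51976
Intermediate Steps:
u(d, H) = H + d
h(v) = -v (h(v) = v*(-3) + (v + v) = -3*v + 2*v = -v)
m(Q) = -1 (m(Q) = (-Q)/Q = -1)
b(N) = -1 (b(N) = 1/(-1) = -1)
(b(-173) + 34112)/(38480 + 27148) = (-1 + 34112)/(38480 + 27148) = 34111/65628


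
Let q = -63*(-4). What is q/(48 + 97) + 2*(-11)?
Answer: -2938/145 ≈ -20.262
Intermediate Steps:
q = 252
q/(48 + 97) + 2*(-11) = 252/(48 + 97) + 2*(-11) = 252/145 - 22 = -2938/145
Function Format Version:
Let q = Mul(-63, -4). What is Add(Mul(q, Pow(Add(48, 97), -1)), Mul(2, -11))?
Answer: Rational(-2938, 145) ≈ -20.262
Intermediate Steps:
q = 252
Add(Mul(q, Pow(Add(48, 97), -1)), Mul(2, -11)) = Add(Mul(252, Pow(Add(48, 97), -1)), Mul(2, -11)) = Add(Mul(252, Pow(145, -1)), -22) = Add(Mul(252, Rational(1, 145)), -22) = Add(Rational(252, 145), -22) = Rational(-2938, 145)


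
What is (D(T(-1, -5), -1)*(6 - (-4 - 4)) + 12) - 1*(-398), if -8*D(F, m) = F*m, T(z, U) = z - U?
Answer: 417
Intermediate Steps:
D(F, m) = -F*m/8
(D(T(-1, -5), -1)*(6 - (-4 - 4)) + 12) - 1*(-398) = ((-⅛*(-1 - 1*(-5))*(-1))*(6 - (-4 - 4)) + 12) - 1*(-398) = ((-⅛*(-1 + 5)*(-1))*(6 - 1*(-8)) + 12) + 398 = ((-⅛*4*(-1))*(6 + 8) + 12) + 398 = ((½)*14 + 12) + 398 = (7 + 12) + 398 = 19 + 398 = 417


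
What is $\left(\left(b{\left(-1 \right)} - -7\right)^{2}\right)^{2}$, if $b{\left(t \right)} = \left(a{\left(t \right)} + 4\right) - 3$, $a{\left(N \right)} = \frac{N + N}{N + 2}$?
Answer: $1296$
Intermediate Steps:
$a{\left(N \right)} = \frac{2 N}{2 + N}$
$b{\left(t \right)} = 1 + \frac{2 t}{2 + t}$ ($b{\left(t \right)} = \left(\frac{2 t}{2 + t} + 4\right) - 3 = \left(4 + \frac{2 t}{2 + t}\right) - 3 = 1 + \frac{2 t}{2 + t}$)
$\left(\left(b{\left(-1 \right)} - -7\right)^{2}\right)^{2} = \left(\left(\frac{2 + 3 \left(-1\right)}{2 - 1} - -7\right)^{2}\right)^{2} = \left(\left(\frac{2 - 3}{1} + 7\right)^{2}\right)^{2} = \left(\left(1 \left(-1\right) + 7\right)^{2}\right)^{2} = \left(\left(-1 + 7\right)^{2}\right)^{2} = \left(6^{2}\right)^{2} = 36^{2} = 1296$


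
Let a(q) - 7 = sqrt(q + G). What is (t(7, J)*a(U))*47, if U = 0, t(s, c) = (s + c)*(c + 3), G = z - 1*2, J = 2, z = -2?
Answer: 14805 + 4230*I ≈ 14805.0 + 4230.0*I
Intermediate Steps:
G = -4 (G = -2 - 1*2 = -2 - 2 = -4)
t(s, c) = (3 + c)*(c + s) (t(s, c) = (c + s)*(3 + c) = (3 + c)*(c + s))
a(q) = 7 + sqrt(-4 + q) (a(q) = 7 + sqrt(q - 4) = 7 + sqrt(-4 + q))
(t(7, J)*a(U))*47 = ((2**2 + 3*2 + 3*7 + 2*7)*(7 + sqrt(-4 + 0)))*47 = ((4 + 6 + 21 + 14)*(7 + sqrt(-4)))*47 = (45*(7 + 2*I))*47 = (315 + 90*I)*47 = 14805 + 4230*I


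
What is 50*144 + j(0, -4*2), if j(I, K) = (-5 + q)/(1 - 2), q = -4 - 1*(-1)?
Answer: 7208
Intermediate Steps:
q = -3 (q = -4 + 1 = -3)
j(I, K) = 8 (j(I, K) = (-5 - 3)/(1 - 2) = -8/(-1) = -8*(-1) = 8)
50*144 + j(0, -4*2) = 50*144 + 8 = 7200 + 8 = 7208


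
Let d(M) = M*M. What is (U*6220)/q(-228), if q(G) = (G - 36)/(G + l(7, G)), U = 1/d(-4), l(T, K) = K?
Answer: 29545/44 ≈ 671.48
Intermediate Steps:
d(M) = M²
U = 1/16 (U = 1/((-4)²) = 1/16 ≈ 0.062500)
q(G) = (-36 + G)/(2*G) (q(G) = (G - 36)/(G + G) = (-36 + G)/((2*G)) = (-36 + G)*(1/(2*G)) = (-36 + G)/(2*G))
(U*6220)/q(-228) = ((1/16)*6220)/(((½)*(-36 - 228)/(-228))) = 1555/(4*(((½)*(-1/228)*(-264)))) = 1555/(4*(11/19)) = (1555/4)*(19/11) = 29545/44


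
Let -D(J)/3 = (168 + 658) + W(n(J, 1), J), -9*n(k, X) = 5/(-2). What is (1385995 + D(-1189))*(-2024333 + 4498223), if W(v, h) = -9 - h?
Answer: 3413911300530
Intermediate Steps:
n(k, X) = 5/18 (n(k, X) = -5/(9*(-2)) = -5*(-1)/(9*2) = -⅑*(-5/2) = 5/18)
D(J) = -2451 + 3*J (D(J) = -3*((168 + 658) + (-9 - J)) = -3*(826 + (-9 - J)) = -3*(817 - J) = -2451 + 3*J)
(1385995 + D(-1189))*(-2024333 + 4498223) = (1385995 + (-2451 + 3*(-1189)))*(-2024333 + 4498223) = (1385995 + (-2451 - 3567))*2473890 = (1385995 - 6018)*2473890 = 1379977*2473890 = 3413911300530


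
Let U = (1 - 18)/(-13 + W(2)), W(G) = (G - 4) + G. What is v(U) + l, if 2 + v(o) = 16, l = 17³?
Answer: 4927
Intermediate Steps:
W(G) = -4 + 2*G (W(G) = (-4 + G) + G = -4 + 2*G)
l = 4913
U = 17/13 (U = (1 - 18)/(-13 + (-4 + 2*2)) = -17/(-13 + (-4 + 4)) = -17/(-13 + 0) = -17/(-13) = -17*(-1/13) = 17/13 ≈ 1.3077)
v(o) = 14 (v(o) = -2 + 16 = 14)
v(U) + l = 14 + 4913 = 4927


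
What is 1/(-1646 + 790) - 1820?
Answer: -1557921/856 ≈ -1820.0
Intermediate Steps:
1/(-1646 + 790) - 1820 = 1/(-856) - 1820 = -1/856 - 1820 = -1557921/856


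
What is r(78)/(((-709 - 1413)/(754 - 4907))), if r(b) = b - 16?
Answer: 128743/1061 ≈ 121.34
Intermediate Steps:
r(b) = -16 + b
r(78)/(((-709 - 1413)/(754 - 4907))) = (-16 + 78)/(((-709 - 1413)/(754 - 4907))) = 62/((-2122/(-4153))) = 62/((-2122*(-1/4153))) = 62/(2122/4153) = 62*(4153/2122) = 128743/1061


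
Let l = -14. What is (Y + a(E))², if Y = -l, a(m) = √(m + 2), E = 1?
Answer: (14 + √3)² ≈ 247.50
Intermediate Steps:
a(m) = √(2 + m)
Y = 14 (Y = -1*(-14) = 14)
(Y + a(E))² = (14 + √(2 + 1))² = (14 + √3)²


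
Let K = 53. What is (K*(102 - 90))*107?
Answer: 68052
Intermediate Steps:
(K*(102 - 90))*107 = (53*(102 - 90))*107 = (53*12)*107 = 636*107 = 68052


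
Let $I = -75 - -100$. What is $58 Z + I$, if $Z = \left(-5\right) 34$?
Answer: $-9835$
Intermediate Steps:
$I = 25$ ($I = -75 + 100 = 25$)
$Z = -170$
$58 Z + I = 58 \left(-170\right) + 25 = -9860 + 25 = -9835$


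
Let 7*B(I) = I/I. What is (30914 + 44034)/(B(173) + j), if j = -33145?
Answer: -262318/116007 ≈ -2.2612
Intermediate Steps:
B(I) = ⅐ (B(I) = (I/I)/7 = (⅐)*1 = ⅐)
(30914 + 44034)/(B(173) + j) = (30914 + 44034)/(⅐ - 33145) = 74948/(-232014/7) = 74948*(-7/232014) = -262318/116007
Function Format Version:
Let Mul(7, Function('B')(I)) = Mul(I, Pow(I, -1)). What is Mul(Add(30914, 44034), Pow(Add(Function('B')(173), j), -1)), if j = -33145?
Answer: Rational(-262318, 116007) ≈ -2.2612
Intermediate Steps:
Function('B')(I) = Rational(1, 7) (Function('B')(I) = Mul(Rational(1, 7), Mul(I, Pow(I, -1))) = Mul(Rational(1, 7), 1) = Rational(1, 7))
Mul(Add(30914, 44034), Pow(Add(Function('B')(173), j), -1)) = Mul(Add(30914, 44034), Pow(Add(Rational(1, 7), -33145), -1)) = Mul(74948, Pow(Rational(-232014, 7), -1)) = Mul(74948, Rational(-7, 232014)) = Rational(-262318, 116007)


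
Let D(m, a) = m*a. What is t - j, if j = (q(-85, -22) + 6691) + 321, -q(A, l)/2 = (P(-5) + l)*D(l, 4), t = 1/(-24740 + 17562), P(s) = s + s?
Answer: -9905641/7178 ≈ -1380.0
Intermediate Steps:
D(m, a) = a*m
P(s) = 2*s
t = -1/7178 (t = 1/(-7178) = -1/7178 ≈ -0.00013931)
q(A, l) = -8*l*(-10 + l) (q(A, l) = -2*(2*(-5) + l)*4*l = -2*(-10 + l)*4*l = -8*l*(-10 + l))
j = 1380 (j = (8*(-22)*(10 - 1*(-22)) + 6691) + 321 = (8*(-22)*(10 + 22) + 6691) + 321 = (8*(-22)*32 + 6691) + 321 = (-5632 + 6691) + 321 = 1059 + 321 = 1380)
t - j = -1/7178 - 1*1380 = -1/7178 - 1380 = -9905641/7178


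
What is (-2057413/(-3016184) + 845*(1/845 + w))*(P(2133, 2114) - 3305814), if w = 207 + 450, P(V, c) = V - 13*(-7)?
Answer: -2765905725859852815/1508092 ≈ -1.8340e+12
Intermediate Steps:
P(V, c) = 91 + V (P(V, c) = V + 91 = 91 + V)
w = 657
(-2057413/(-3016184) + 845*(1/845 + w))*(P(2133, 2114) - 3305814) = (-2057413/(-3016184) + 845*(1/845 + 657))*((91 + 2133) - 3305814) = (-2057413*(-1/3016184) + 845*(1/845 + 657))*(2224 - 3305814) = (2057413/3016184 + 845*(555166/845))*(-3303590) = (2057413/3016184 + 555166)*(-3303590) = (1674484863957/3016184)*(-3303590) = -2765905725859852815/1508092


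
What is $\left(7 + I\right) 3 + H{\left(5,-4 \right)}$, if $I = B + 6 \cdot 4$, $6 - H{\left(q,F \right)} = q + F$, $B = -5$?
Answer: $83$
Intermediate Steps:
$H{\left(q,F \right)} = 6 - F - q$ ($H{\left(q,F \right)} = 6 - \left(q + F\right) = 6 - \left(F + q\right) = 6 - F - q$)
$I = 19$ ($I = -5 + 6 \cdot 4 = -5 + 24 = 19$)
$\left(7 + I\right) 3 + H{\left(5,-4 \right)} = \left(7 + 19\right) 3 - -5 = 26 \cdot 3 + \left(6 + 4 - 5\right) = 78 + 5 = 83$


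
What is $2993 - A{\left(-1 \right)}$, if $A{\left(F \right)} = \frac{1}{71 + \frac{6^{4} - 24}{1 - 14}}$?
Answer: $\frac{1044570}{349} \approx 2993.0$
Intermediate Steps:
$A{\left(F \right)} = - \frac{13}{349}$ ($A{\left(F \right)} = \frac{1}{71 + \frac{1296 - 24}{-13}} = \frac{1}{71 + 1272 \left(- \frac{1}{13}\right)} = \frac{1}{71 - \frac{1272}{13}} = \frac{1}{- \frac{349}{13}} = - \frac{13}{349}$)
$2993 - A{\left(-1 \right)} = 2993 - - \frac{13}{349} = 2993 + \frac{13}{349} = \frac{1044570}{349}$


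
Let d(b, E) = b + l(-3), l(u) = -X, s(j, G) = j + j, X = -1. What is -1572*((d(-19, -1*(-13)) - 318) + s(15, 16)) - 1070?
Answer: 479962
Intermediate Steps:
s(j, G) = 2*j
l(u) = 1 (l(u) = -1*(-1) = 1)
d(b, E) = 1 + b (d(b, E) = b + 1 = 1 + b)
-1572*((d(-19, -1*(-13)) - 318) + s(15, 16)) - 1070 = -1572*(((1 - 19) - 318) + 2*15) - 1070 = -1572*((-18 - 318) + 30) - 1070 = -1572*(-336 + 30) - 1070 = -1572*(-306) - 1070 = 481032 - 1070 = 479962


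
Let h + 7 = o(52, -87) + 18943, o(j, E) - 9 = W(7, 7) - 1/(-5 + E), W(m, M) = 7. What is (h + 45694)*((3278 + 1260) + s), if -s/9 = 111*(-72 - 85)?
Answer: 959802684973/92 ≈ 1.0433e+10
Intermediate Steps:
o(j, E) = 16 - 1/(-5 + E) (o(j, E) = 9 + (7 - 1/(-5 + E)) = 16 - 1/(-5 + E))
s = 156843 (s = -999*(-72 - 85) = -999*(-157) = -9*(-17427) = 156843)
h = 1743585/92 (h = -7 + ((-81 + 16*(-87))/(-5 - 87) + 18943) = -7 + ((-81 - 1392)/(-92) + 18943) = -7 + (-1/92*(-1473) + 18943) = -7 + (1473/92 + 18943) = -7 + 1744229/92 = 1743585/92 ≈ 18952.)
(h + 45694)*((3278 + 1260) + s) = (1743585/92 + 45694)*((3278 + 1260) + 156843) = 5947433*(4538 + 156843)/92 = (5947433/92)*161381 = 959802684973/92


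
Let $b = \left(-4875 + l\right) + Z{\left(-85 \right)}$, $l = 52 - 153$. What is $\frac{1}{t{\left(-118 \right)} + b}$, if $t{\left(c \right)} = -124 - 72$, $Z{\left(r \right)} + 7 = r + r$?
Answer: $- \frac{1}{5349} \approx -0.00018695$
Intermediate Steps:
$Z{\left(r \right)} = -7 + 2 r$ ($Z{\left(r \right)} = -7 + \left(r + r\right) = -7 + 2 r$)
$t{\left(c \right)} = -196$ ($t{\left(c \right)} = -124 - 72 = -196$)
$l = -101$ ($l = 52 - 153 = -101$)
$b = -5153$ ($b = \left(-4875 - 101\right) + \left(-7 + 2 \left(-85\right)\right) = -4976 - 177 = -5153$)
$\frac{1}{t{\left(-118 \right)} + b} = \frac{1}{-196 - 5153} = \frac{1}{-5349} = - \frac{1}{5349}$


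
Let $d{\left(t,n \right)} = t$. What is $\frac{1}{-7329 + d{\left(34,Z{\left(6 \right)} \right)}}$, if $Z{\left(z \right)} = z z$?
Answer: $- \frac{1}{7295} \approx -0.00013708$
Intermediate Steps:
$Z{\left(z \right)} = z^{2}$
$\frac{1}{-7329 + d{\left(34,Z{\left(6 \right)} \right)}} = \frac{1}{-7329 + 34} = \frac{1}{-7295} = - \frac{1}{7295}$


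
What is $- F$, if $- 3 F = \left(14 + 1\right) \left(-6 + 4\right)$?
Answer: $-10$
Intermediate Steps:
$F = 10$ ($F = - \frac{\left(14 + 1\right) \left(-6 + 4\right)}{3} = - \frac{15 \left(-2\right)}{3} = \left(- \frac{1}{3}\right) \left(-30\right) = 10$)
$- F = \left(-1\right) 10 = -10$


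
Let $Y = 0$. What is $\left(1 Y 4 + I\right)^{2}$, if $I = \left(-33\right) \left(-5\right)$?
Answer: $27225$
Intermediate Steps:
$I = 165$
$\left(1 Y 4 + I\right)^{2} = \left(1 \cdot 0 \cdot 4 + 165\right)^{2} = \left(0 \cdot 4 + 165\right)^{2} = \left(0 + 165\right)^{2} = 165^{2} = 27225$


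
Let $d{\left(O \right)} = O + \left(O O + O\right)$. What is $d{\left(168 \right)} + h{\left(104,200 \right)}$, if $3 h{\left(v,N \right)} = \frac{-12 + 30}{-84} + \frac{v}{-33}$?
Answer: $\frac{39582605}{1386} \approx 28559.0$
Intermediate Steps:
$h{\left(v,N \right)} = - \frac{1}{14} - \frac{v}{99}$ ($h{\left(v,N \right)} = \frac{\frac{-12 + 30}{-84} + \frac{v}{-33}}{3} = \frac{18 \left(- \frac{1}{84}\right) + v \left(- \frac{1}{33}\right)}{3} = \frac{- \frac{3}{14} - \frac{v}{33}}{3} = - \frac{1}{14} - \frac{v}{99}$)
$d{\left(O \right)} = O^{2} + 2 O$ ($d{\left(O \right)} = O + \left(O^{2} + O\right) = O + \left(O + O^{2}\right) = O^{2} + 2 O$)
$d{\left(168 \right)} + h{\left(104,200 \right)} = 168 \left(2 + 168\right) - \frac{1555}{1386} = 168 \cdot 170 - \frac{1555}{1386} = 28560 - \frac{1555}{1386} = \frac{39582605}{1386}$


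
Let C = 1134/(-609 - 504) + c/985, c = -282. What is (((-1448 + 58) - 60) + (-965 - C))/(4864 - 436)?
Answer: -14000771/25684860 ≈ -0.54510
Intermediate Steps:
C = -68136/52205 (C = 1134/(-609 - 504) - 282/985 = 1134/(-1113) - 282*1/985 = 1134*(-1/1113) - 282/985 = -54/53 - 282/985 = -68136/52205 ≈ -1.3052)
(((-1448 + 58) - 60) + (-965 - C))/(4864 - 436) = (((-1448 + 58) - 60) + (-965 - 1*(-68136/52205)))/(4864 - 436) = ((-1390 - 60) + (-965 + 68136/52205))/4428 = (-1450 - 50309689/52205)*(1/4428) = -126006939/52205*1/4428 = -14000771/25684860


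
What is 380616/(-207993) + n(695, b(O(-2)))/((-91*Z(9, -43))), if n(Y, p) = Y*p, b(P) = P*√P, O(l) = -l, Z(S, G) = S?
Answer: -126872/69331 - 1390*√2/819 ≈ -4.2301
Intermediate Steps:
b(P) = P^(3/2)
380616/(-207993) + n(695, b(O(-2)))/((-91*Z(9, -43))) = 380616/(-207993) + (695*(-1*(-2))^(3/2))/((-91*9)) = 380616*(-1/207993) + (695*2^(3/2))/(-819) = -126872/69331 + (695*(2*√2))*(-1/819) = -126872/69331 + (1390*√2)*(-1/819) = -126872/69331 - 1390*√2/819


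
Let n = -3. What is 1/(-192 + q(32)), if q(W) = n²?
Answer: -1/183 ≈ -0.0054645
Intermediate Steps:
q(W) = 9 (q(W) = (-3)² = 9)
1/(-192 + q(32)) = 1/(-192 + 9) = 1/(-183) = -1/183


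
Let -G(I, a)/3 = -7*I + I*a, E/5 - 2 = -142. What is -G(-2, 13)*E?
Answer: 25200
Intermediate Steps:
E = -700 (E = 10 + 5*(-142) = 10 - 710 = -700)
G(I, a) = 21*I - 3*I*a (G(I, a) = -3*(-7*I + I*a) = 21*I - 3*I*a)
-G(-2, 13)*E = -3*(-2)*(7 - 1*13)*(-700) = -3*(-2)*(7 - 13)*(-700) = -3*(-2)*(-6)*(-700) = -36*(-700) = -1*(-25200) = 25200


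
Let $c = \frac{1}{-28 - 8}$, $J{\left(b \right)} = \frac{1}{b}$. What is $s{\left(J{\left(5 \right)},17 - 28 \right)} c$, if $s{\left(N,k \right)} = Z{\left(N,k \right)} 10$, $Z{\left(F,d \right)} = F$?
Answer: $- \frac{1}{18} \approx -0.055556$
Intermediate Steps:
$c = - \frac{1}{36}$ ($c = \frac{1}{-36} = - \frac{1}{36} \approx -0.027778$)
$s{\left(N,k \right)} = 10 N$ ($s{\left(N,k \right)} = N 10 = 10 N$)
$s{\left(J{\left(5 \right)},17 - 28 \right)} c = \frac{10}{5} \left(- \frac{1}{36}\right) = 10 \cdot \frac{1}{5} \left(- \frac{1}{36}\right) = 2 \left(- \frac{1}{36}\right) = - \frac{1}{18}$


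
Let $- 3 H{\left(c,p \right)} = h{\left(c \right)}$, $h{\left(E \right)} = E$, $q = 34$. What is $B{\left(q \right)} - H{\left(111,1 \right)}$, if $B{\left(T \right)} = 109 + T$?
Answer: $180$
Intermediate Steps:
$H{\left(c,p \right)} = - \frac{c}{3}$
$B{\left(q \right)} - H{\left(111,1 \right)} = \left(109 + 34\right) - \left(- \frac{1}{3}\right) 111 = 143 - -37 = 143 + 37 = 180$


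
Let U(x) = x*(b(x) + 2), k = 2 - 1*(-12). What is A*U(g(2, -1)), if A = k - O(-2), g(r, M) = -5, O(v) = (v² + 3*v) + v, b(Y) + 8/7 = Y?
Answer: 2610/7 ≈ 372.86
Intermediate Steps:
b(Y) = -8/7 + Y
O(v) = v² + 4*v
k = 14 (k = 2 + 12 = 14)
U(x) = x*(6/7 + x) (U(x) = x*((-8/7 + x) + 2) = x*(6/7 + x))
A = 18 (A = 14 - (-2)*(4 - 2) = 14 - (-2)*2 = 14 - 1*(-4) = 14 + 4 = 18)
A*U(g(2, -1)) = 18*((⅐)*(-5)*(6 + 7*(-5))) = 18*((⅐)*(-5)*(6 - 35)) = 18*((⅐)*(-5)*(-29)) = 18*(145/7) = 2610/7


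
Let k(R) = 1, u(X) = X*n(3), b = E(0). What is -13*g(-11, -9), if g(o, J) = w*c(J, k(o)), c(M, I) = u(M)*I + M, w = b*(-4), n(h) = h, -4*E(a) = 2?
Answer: 936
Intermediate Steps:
E(a) = -½ (E(a) = -¼*2 = -½)
b = -½ ≈ -0.50000
u(X) = 3*X (u(X) = X*3 = 3*X)
w = 2 (w = -½*(-4) = 2)
c(M, I) = M + 3*I*M (c(M, I) = (3*M)*I + M = 3*I*M + M = M + 3*I*M)
g(o, J) = 8*J (g(o, J) = 2*(J*(1 + 3*1)) = 2*(J*(1 + 3)) = 2*(J*4) = 2*(4*J) = 8*J)
-13*g(-11, -9) = -104*(-9) = -13*(-72) = 936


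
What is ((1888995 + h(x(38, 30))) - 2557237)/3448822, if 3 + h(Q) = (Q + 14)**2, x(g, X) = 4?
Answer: -667921/3448822 ≈ -0.19367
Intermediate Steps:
h(Q) = -3 + (14 + Q)**2 (h(Q) = -3 + (Q + 14)**2 = -3 + (14 + Q)**2)
((1888995 + h(x(38, 30))) - 2557237)/3448822 = ((1888995 + (-3 + (14 + 4)**2)) - 2557237)/3448822 = ((1888995 + (-3 + 18**2)) - 2557237)*(1/3448822) = ((1888995 + (-3 + 324)) - 2557237)*(1/3448822) = ((1888995 + 321) - 2557237)*(1/3448822) = (1889316 - 2557237)*(1/3448822) = -667921*1/3448822 = -667921/3448822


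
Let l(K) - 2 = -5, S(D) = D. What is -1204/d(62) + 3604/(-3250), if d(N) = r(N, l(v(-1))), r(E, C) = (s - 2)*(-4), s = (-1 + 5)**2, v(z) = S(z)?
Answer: 66271/3250 ≈ 20.391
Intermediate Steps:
v(z) = z
s = 16 (s = 4**2 = 16)
l(K) = -3 (l(K) = 2 - 5 = -3)
r(E, C) = -56 (r(E, C) = (16 - 2)*(-4) = 14*(-4) = -56)
d(N) = -56
-1204/d(62) + 3604/(-3250) = -1204/(-56) + 3604/(-3250) = -1204*(-1/56) + 3604*(-1/3250) = 43/2 - 1802/1625 = 66271/3250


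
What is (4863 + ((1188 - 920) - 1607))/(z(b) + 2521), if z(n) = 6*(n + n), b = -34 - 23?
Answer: 3524/1837 ≈ 1.9183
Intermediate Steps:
b = -57
z(n) = 12*n (z(n) = 6*(2*n) = 12*n)
(4863 + ((1188 - 920) - 1607))/(z(b) + 2521) = (4863 + ((1188 - 920) - 1607))/(12*(-57) + 2521) = (4863 + (268 - 1607))/(-684 + 2521) = (4863 - 1339)/1837 = 3524*(1/1837) = 3524/1837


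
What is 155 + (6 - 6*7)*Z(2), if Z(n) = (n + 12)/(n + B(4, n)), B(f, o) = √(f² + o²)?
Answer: 218 - 63*√5 ≈ 77.128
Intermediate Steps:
Z(n) = (12 + n)/(n + √(16 + n²)) (Z(n) = (n + 12)/(n + √(4² + n²)) = (12 + n)/(n + √(16 + n²)))
155 + (6 - 6*7)*Z(2) = 155 + (6 - 6*7)*((12 + 2)/(2 + √(16 + 2²))) = 155 + (6 - 42)*(14/(2 + √(16 + 4))) = 155 - 36*14/(2 + √20) = 155 - 36*14/(2 + 2*√5) = 155 - 504/(2 + 2*√5)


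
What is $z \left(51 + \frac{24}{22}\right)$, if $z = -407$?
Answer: $-21201$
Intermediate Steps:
$z \left(51 + \frac{24}{22}\right) = - 407 \left(51 + \frac{24}{22}\right) = - 407 \left(51 + 24 \cdot \frac{1}{22}\right) = - 407 \left(51 + \frac{12}{11}\right) = \left(-407\right) \frac{573}{11} = -21201$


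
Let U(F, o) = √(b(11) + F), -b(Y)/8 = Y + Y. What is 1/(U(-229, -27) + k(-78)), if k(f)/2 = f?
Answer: -52/8247 - I*√5/2749 ≈ -0.0063053 - 0.00081341*I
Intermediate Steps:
k(f) = 2*f
b(Y) = -16*Y (b(Y) = -8*(Y + Y) = -16*Y)
U(F, o) = √(-176 + F) (U(F, o) = √(-16*11 + F) = √(-176 + F))
1/(U(-229, -27) + k(-78)) = 1/(√(-176 - 229) + 2*(-78)) = 1/(√(-405) - 156) = 1/(9*I*√5 - 156) = 1/(-156 + 9*I*√5)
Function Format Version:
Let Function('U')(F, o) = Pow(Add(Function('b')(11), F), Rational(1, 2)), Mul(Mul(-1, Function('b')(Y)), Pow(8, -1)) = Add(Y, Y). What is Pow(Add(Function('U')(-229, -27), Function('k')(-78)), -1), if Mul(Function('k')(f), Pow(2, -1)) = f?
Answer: Add(Rational(-52, 8247), Mul(Rational(-1, 2749), I, Pow(5, Rational(1, 2)))) ≈ Add(-0.0063053, Mul(-0.00081341, I))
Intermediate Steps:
Function('k')(f) = Mul(2, f)
Function('b')(Y) = Mul(-16, Y) (Function('b')(Y) = Mul(-8, Add(Y, Y)) = Mul(-8, Mul(2, Y)) = Mul(-16, Y))
Function('U')(F, o) = Pow(Add(-176, F), Rational(1, 2)) (Function('U')(F, o) = Pow(Add(Mul(-16, 11), F), Rational(1, 2)) = Pow(Add(-176, F), Rational(1, 2)))
Pow(Add(Function('U')(-229, -27), Function('k')(-78)), -1) = Pow(Add(Pow(Add(-176, -229), Rational(1, 2)), Mul(2, -78)), -1) = Pow(Add(Pow(-405, Rational(1, 2)), -156), -1) = Pow(Add(Mul(9, I, Pow(5, Rational(1, 2))), -156), -1) = Pow(Add(-156, Mul(9, I, Pow(5, Rational(1, 2)))), -1)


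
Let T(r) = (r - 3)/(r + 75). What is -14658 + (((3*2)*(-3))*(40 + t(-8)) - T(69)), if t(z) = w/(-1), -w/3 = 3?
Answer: -372971/24 ≈ -15540.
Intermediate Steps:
w = -9 (w = -3*3 = -9)
T(r) = (-3 + r)/(75 + r)
t(z) = 9 (t(z) = -9/(-1) = -9*(-1) = 9)
-14658 + (((3*2)*(-3))*(40 + t(-8)) - T(69)) = -14658 + (((3*2)*(-3))*(40 + 9) - (-3 + 69)/(75 + 69)) = -14658 + ((6*(-3))*49 - 66/144) = -14658 + (-18*49 - 66/144) = -14658 + (-882 - 1*11/24) = -14658 + (-882 - 11/24) = -14658 - 21179/24 = -372971/24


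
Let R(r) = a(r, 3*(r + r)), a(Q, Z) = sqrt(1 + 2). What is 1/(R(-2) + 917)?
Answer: 917/840886 - sqrt(3)/840886 ≈ 0.0010885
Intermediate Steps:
a(Q, Z) = sqrt(3)
R(r) = sqrt(3)
1/(R(-2) + 917) = 1/(sqrt(3) + 917) = 1/(917 + sqrt(3))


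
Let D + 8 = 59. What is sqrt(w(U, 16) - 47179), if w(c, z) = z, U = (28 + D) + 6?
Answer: I*sqrt(47163) ≈ 217.17*I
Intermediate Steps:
D = 51 (D = -8 + 59 = 51)
U = 85 (U = (28 + 51) + 6 = 79 + 6 = 85)
sqrt(w(U, 16) - 47179) = sqrt(16 - 47179) = sqrt(-47163) = I*sqrt(47163)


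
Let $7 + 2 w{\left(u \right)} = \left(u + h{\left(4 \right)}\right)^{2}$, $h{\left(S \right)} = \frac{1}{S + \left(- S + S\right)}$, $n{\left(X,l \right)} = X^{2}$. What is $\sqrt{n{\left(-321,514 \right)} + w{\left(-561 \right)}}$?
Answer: $\frac{3 \sqrt{1850722}}{8} \approx 510.15$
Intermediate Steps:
$h{\left(S \right)} = \frac{1}{S}$ ($h{\left(S \right)} = \frac{1}{S + 0} = \frac{1}{S}$)
$w{\left(u \right)} = - \frac{7}{2} + \frac{\left(\frac{1}{4} + u\right)^{2}}{2}$ ($w{\left(u \right)} = - \frac{7}{2} + \frac{\left(u + \frac{1}{4}\right)^{2}}{2} = - \frac{7}{2} + \frac{\left(\frac{1}{4} + u\right)^{2}}{2}$)
$\sqrt{n{\left(-321,514 \right)} + w{\left(-561 \right)}} = \sqrt{\left(-321\right)^{2} - \left(\frac{7}{2} - \frac{\left(1 + 4 \left(-561\right)\right)^{2}}{32}\right)} = \sqrt{103041 - \left(\frac{7}{2} - \frac{\left(1 - 2244\right)^{2}}{32}\right)} = \sqrt{103041 - \left(\frac{7}{2} - \frac{\left(-2243\right)^{2}}{32}\right)} = \sqrt{103041 + \left(- \frac{7}{2} + \frac{1}{32} \cdot 5031049\right)} = \sqrt{103041 + \left(- \frac{7}{2} + \frac{5031049}{32}\right)} = \sqrt{103041 + \frac{5030937}{32}} = \sqrt{\frac{8328249}{32}} = \frac{3 \sqrt{1850722}}{8}$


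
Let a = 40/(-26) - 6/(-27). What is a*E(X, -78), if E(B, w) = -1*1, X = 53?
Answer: 154/117 ≈ 1.3162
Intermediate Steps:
a = -154/117 (a = 40*(-1/26) - 6*(-1/27) = -20/13 + 2/9 = -154/117 ≈ -1.3162)
E(B, w) = -1
a*E(X, -78) = -154/117*(-1) = 154/117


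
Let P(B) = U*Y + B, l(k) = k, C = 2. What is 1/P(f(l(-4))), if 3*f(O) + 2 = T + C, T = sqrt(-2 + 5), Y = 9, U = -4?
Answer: -108/3887 - sqrt(3)/3887 ≈ -0.028231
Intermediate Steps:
T = sqrt(3) ≈ 1.7320
f(O) = sqrt(3)/3 (f(O) = -2/3 + (sqrt(3) + 2)/3 = -2/3 + (2 + sqrt(3))/3 = -2/3 + (2/3 + sqrt(3)/3) = sqrt(3)/3)
P(B) = -36 + B (P(B) = -4*9 + B = -36 + B)
1/P(f(l(-4))) = 1/(-36 + sqrt(3)/3)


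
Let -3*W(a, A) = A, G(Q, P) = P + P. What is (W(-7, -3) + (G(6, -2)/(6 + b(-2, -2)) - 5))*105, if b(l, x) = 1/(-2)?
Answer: -5460/11 ≈ -496.36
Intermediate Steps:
b(l, x) = -½
G(Q, P) = 2*P
W(a, A) = -A/3
(W(-7, -3) + (G(6, -2)/(6 + b(-2, -2)) - 5))*105 = (-⅓*(-3) + ((2*(-2))/(6 - ½) - 5))*105 = (1 + (-4/(11/2) - 5))*105 = (1 + ((2/11)*(-4) - 5))*105 = (1 + (-8/11 - 5))*105 = (1 - 63/11)*105 = -52/11*105 = -5460/11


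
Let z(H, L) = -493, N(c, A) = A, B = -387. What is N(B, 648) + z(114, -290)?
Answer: 155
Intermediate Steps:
N(B, 648) + z(114, -290) = 648 - 493 = 155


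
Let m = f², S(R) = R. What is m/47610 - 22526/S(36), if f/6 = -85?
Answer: -5906107/9522 ≈ -620.26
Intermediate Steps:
f = -510 (f = 6*(-85) = -510)
m = 260100 (m = (-510)² = 260100)
m/47610 - 22526/S(36) = 260100/47610 - 22526/36 = 260100*(1/47610) - 22526*1/36 = 2890/529 - 11263/18 = -5906107/9522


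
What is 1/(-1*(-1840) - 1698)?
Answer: 1/142 ≈ 0.0070423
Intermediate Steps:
1/(-1*(-1840) - 1698) = 1/(1840 - 1698) = 1/142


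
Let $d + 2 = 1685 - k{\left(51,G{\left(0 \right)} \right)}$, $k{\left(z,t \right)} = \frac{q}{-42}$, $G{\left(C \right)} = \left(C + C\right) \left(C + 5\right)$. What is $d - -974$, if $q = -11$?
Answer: $\frac{111583}{42} \approx 2656.7$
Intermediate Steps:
$G{\left(C \right)} = 2 C \left(5 + C\right)$
$k{\left(z,t \right)} = \frac{11}{42}$ ($k{\left(z,t \right)} = - \frac{11}{-42} = \left(-11\right) \left(- \frac{1}{42}\right) = \frac{11}{42}$)
$d = \frac{70675}{42}$ ($d = -2 + \left(1685 - \frac{11}{42}\right) = -2 + \frac{70759}{42} = \frac{70675}{42} \approx 1682.7$)
$d - -974 = \frac{70675}{42} - -974 = \frac{70675}{42} + 974 = \frac{111583}{42}$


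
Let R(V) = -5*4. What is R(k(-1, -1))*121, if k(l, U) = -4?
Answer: -2420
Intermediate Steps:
R(V) = -20
R(k(-1, -1))*121 = -20*121 = -2420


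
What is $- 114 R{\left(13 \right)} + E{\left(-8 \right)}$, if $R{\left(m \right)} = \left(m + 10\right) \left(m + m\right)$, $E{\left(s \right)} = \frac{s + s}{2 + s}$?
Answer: $- \frac{204508}{3} \approx -68169.0$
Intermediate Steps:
$E{\left(s \right)} = \frac{2 s}{2 + s}$
$R{\left(m \right)} = 2 m \left(10 + m\right)$ ($R{\left(m \right)} = \left(10 + m\right) 2 m = 2 m \left(10 + m\right)$)
$- 114 R{\left(13 \right)} + E{\left(-8 \right)} = - 114 \cdot 2 \cdot 13 \left(10 + 13\right) + 2 \left(-8\right) \frac{1}{2 - 8} = - 114 \cdot 2 \cdot 13 \cdot 23 + 2 \left(-8\right) \frac{1}{-6} = \left(-114\right) 598 + 2 \left(-8\right) \left(- \frac{1}{6}\right) = -68172 + \frac{8}{3} = - \frac{204508}{3}$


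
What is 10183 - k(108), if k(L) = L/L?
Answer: 10182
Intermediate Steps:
k(L) = 1
10183 - k(108) = 10183 - 1*1 = 10183 - 1 = 10182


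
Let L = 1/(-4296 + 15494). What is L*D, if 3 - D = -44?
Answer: 47/11198 ≈ 0.0041972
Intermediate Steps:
D = 47 (D = 3 - 1*(-44) = 3 + 44 = 47)
L = 1/11198 ≈ 8.9302e-5
L*D = (1/11198)*47 = 47/11198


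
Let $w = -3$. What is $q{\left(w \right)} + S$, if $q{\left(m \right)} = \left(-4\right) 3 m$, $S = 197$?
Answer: $233$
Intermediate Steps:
$q{\left(m \right)} = - 12 m$
$q{\left(w \right)} + S = \left(-12\right) \left(-3\right) + 197 = 36 + 197 = 233$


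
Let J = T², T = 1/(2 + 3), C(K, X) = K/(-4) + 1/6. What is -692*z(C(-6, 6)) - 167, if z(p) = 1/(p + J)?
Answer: -18319/32 ≈ -572.47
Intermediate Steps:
C(K, X) = ⅙ - K/4 (C(K, X) = K*(-¼) + 1*(⅙) = -K/4 + ⅙ = ⅙ - K/4)
T = ⅕ (T = 1/5 = ⅕ ≈ 0.20000)
J = 1/25 (J = (⅕)² = 1/25 ≈ 0.040000)
z(p) = 1/(1/25 + p) (z(p) = 1/(p + 1/25) = 1/(1/25 + p))
-692*z(C(-6, 6)) - 167 = -17300/(1 + 25*(⅙ - ¼*(-6))) - 167 = -17300/(1 + 25*(⅙ + 3/2)) - 167 = -17300/(1 + 25*(5/3)) - 167 = -17300/(1 + 125/3) - 167 = -17300/128/3 - 167 = -17300*3/128 - 167 = -692*75/128 - 167 = -12975/32 - 167 = -18319/32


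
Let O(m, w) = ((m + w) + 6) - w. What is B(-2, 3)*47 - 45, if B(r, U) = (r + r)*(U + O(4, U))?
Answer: -2489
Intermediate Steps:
O(m, w) = 6 + m (O(m, w) = (6 + m + w) - w = 6 + m)
B(r, U) = 2*r*(10 + U) (B(r, U) = (r + r)*(U + (6 + 4)) = (2*r)*(U + 10) = (2*r)*(10 + U) = 2*r*(10 + U))
B(-2, 3)*47 - 45 = (2*(-2)*(10 + 3))*47 - 45 = (2*(-2)*13)*47 - 45 = -52*47 - 45 = -2444 - 45 = -2489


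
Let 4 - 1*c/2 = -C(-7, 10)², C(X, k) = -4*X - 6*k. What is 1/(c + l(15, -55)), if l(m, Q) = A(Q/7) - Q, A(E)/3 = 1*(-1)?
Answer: 1/2108 ≈ 0.00047438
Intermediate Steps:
C(X, k) = -6*k - 4*X
A(E) = -3 (A(E) = 3*(1*(-1)) = 3*(-1) = -3)
l(m, Q) = -3 - Q
c = 2056 (c = 8 - (-2)*(-6*10 - 4*(-7))² = 8 - (-2)*(-60 + 28)² = 8 - (-2)*(-32)² = 8 - (-2)*1024 = 8 - 2*(-1024) = 8 + 2048 = 2056)
1/(c + l(15, -55)) = 1/(2056 + (-3 - 1*(-55))) = 1/(2056 + (-3 + 55)) = 1/(2056 + 52) = 1/2108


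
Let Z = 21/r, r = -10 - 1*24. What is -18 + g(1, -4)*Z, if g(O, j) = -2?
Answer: -285/17 ≈ -16.765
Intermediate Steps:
r = -34 (r = -10 - 24 = -34)
Z = -21/34 (Z = 21/(-34) = 21*(-1/34) = -21/34 ≈ -0.61765)
-18 + g(1, -4)*Z = -18 - 2*(-21/34) = -18 + 21/17 = -285/17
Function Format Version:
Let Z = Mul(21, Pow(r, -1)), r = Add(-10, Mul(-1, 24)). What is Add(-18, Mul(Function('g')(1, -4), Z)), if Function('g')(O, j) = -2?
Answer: Rational(-285, 17) ≈ -16.765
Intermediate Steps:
r = -34 (r = Add(-10, -24) = -34)
Z = Rational(-21, 34) (Z = Mul(21, Pow(-34, -1)) = Mul(21, Rational(-1, 34)) = Rational(-21, 34) ≈ -0.61765)
Add(-18, Mul(Function('g')(1, -4), Z)) = Add(-18, Mul(-2, Rational(-21, 34))) = Add(-18, Rational(21, 17)) = Rational(-285, 17)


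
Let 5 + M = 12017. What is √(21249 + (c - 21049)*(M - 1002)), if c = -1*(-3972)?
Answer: I*√187996521 ≈ 13711.0*I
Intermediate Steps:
M = 12012 (M = -5 + 12017 = 12012)
c = 3972
√(21249 + (c - 21049)*(M - 1002)) = √(21249 + (3972 - 21049)*(12012 - 1002)) = √(21249 - 17077*11010) = √(21249 - 188017770) = √(-187996521) = I*√187996521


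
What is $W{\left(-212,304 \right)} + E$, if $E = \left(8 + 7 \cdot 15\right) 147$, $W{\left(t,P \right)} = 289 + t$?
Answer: $16688$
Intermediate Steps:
$E = 16611$ ($E = \left(8 + 105\right) 147 = 113 \cdot 147 = 16611$)
$W{\left(-212,304 \right)} + E = \left(289 - 212\right) + 16611 = 77 + 16611 = 16688$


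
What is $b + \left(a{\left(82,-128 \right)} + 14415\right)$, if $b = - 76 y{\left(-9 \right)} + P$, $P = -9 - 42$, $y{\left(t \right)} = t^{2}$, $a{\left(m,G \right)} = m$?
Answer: $8290$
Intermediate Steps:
$P = -51$ ($P = -9 - 42 = -51$)
$b = -6207$ ($b = - 76 \left(-9\right)^{2} - 51 = \left(-76\right) 81 - 51 = -6156 - 51 = -6207$)
$b + \left(a{\left(82,-128 \right)} + 14415\right) = -6207 + \left(82 + 14415\right) = -6207 + 14497 = 8290$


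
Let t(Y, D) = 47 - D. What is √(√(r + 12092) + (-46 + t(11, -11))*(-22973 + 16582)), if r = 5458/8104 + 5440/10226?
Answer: √(-8229634189845732048 + 10358938*√1297692813021441821)/10358938 ≈ 276.73*I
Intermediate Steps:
r = 24974817/20717876 (r = 5458*(1/8104) + 5440*(1/10226) = 2729/4052 + 2720/5113 = 24974817/20717876 ≈ 1.2055)
√(√(r + 12092) + (-46 + t(11, -11))*(-22973 + 16582)) = √(√(24974817/20717876 + 12092) + (-46 + (47 - 1*(-11)))*(-22973 + 16582)) = √(√(250545531409/20717876) + (-46 + (47 + 11))*(-6391)) = √(√1297692813021441821/10358938 + (-46 + 58)*(-6391)) = √(√1297692813021441821/10358938 + 12*(-6391)) = √(√1297692813021441821/10358938 - 76692) = √(-76692 + √1297692813021441821/10358938)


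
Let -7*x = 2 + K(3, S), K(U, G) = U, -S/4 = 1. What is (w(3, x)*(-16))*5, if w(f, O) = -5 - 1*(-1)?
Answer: 320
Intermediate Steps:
S = -4 (S = -4*1 = -4)
x = -5/7 (x = -(2 + 3)/7 = -⅐*5 = -5/7 ≈ -0.71429)
w(f, O) = -4 (w(f, O) = -5 + 1 = -4)
(w(3, x)*(-16))*5 = -4*(-16)*5 = 64*5 = 320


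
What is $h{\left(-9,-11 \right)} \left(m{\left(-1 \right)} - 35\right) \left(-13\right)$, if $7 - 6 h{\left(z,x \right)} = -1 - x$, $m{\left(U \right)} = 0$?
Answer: $- \frac{455}{2} \approx -227.5$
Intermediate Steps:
$h{\left(z,x \right)} = \frac{4}{3} + \frac{x}{6}$ ($h{\left(z,x \right)} = \frac{7}{6} - \frac{-1 - x}{6} = \frac{7}{6} + \left(\frac{1}{6} + \frac{x}{6}\right) = \frac{4}{3} + \frac{x}{6}$)
$h{\left(-9,-11 \right)} \left(m{\left(-1 \right)} - 35\right) \left(-13\right) = \left(\frac{4}{3} + \frac{1}{6} \left(-11\right)\right) \left(0 - 35\right) \left(-13\right) = \left(\frac{4}{3} - \frac{11}{6}\right) \left(\left(-35\right) \left(-13\right)\right) = \left(- \frac{1}{2}\right) 455 = - \frac{455}{2}$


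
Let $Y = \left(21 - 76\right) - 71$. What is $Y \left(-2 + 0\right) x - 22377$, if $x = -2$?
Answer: $-22881$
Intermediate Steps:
$Y = -126$ ($Y = -55 - 71 = -126$)
$Y \left(-2 + 0\right) x - 22377 = - 126 \left(-2 + 0\right) \left(-2\right) - 22377 = - 126 \left(\left(-2\right) \left(-2\right)\right) - 22377 = \left(-126\right) 4 - 22377 = -504 - 22377 = -22881$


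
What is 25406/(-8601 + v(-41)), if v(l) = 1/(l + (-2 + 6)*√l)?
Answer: -127668821167/43221356005 + 25406*I*√41/43221356005 ≈ -2.9538 + 3.7638e-6*I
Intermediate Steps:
v(l) = 1/(l + 4*√l)
25406/(-8601 + v(-41)) = 25406/(-8601 + 1/(-41 + 4*√(-41))) = 25406/(-8601 + 1/(-41 + 4*(I*√41))) = 25406/(-8601 + 1/(-41 + 4*I*√41))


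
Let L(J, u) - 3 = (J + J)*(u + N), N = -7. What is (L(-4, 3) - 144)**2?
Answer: 11881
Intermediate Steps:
L(J, u) = 3 + 2*J*(-7 + u) (L(J, u) = 3 + (J + J)*(u - 7) = 3 + (2*J)*(-7 + u) = 3 + 2*J*(-7 + u))
(L(-4, 3) - 144)**2 = ((3 - 14*(-4) + 2*(-4)*3) - 144)**2 = ((3 + 56 - 24) - 144)**2 = (35 - 144)**2 = (-109)**2 = 11881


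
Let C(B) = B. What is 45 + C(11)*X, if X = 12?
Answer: 177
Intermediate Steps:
45 + C(11)*X = 45 + 11*12 = 45 + 132 = 177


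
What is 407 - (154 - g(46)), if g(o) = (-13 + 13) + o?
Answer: 299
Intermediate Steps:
g(o) = o (g(o) = 0 + o = o)
407 - (154 - g(46)) = 407 - (154 - 1*46) = 407 - (154 - 46) = 407 - 1*108 = 407 - 108 = 299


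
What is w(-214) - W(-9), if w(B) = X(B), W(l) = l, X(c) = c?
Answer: -205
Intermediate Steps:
w(B) = B
w(-214) - W(-9) = -214 - 1*(-9) = -214 + 9 = -205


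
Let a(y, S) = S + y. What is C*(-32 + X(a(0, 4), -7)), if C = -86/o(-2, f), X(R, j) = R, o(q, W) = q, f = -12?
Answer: -1204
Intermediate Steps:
C = 43 (C = -86/(-2) = -86*(-1/2) = 43)
C*(-32 + X(a(0, 4), -7)) = 43*(-32 + (4 + 0)) = 43*(-32 + 4) = 43*(-28) = -1204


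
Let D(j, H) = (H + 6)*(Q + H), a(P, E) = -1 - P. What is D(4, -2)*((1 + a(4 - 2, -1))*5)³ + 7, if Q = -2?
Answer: 16007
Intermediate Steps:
D(j, H) = (-2 + H)*(6 + H) (D(j, H) = (H + 6)*(-2 + H) = (6 + H)*(-2 + H) = (-2 + H)*(6 + H))
D(4, -2)*((1 + a(4 - 2, -1))*5)³ + 7 = (-12 + (-2)² + 4*(-2))*((1 + (-1 - (4 - 2)))*5)³ + 7 = (-12 + 4 - 8)*((1 + (-1 - 1*2))*5)³ + 7 = -16*125*(1 + (-1 - 2))³ + 7 = -16*125*(1 - 3)³ + 7 = -16*(-2*5)³ + 7 = -16*(-10)³ + 7 = -16*(-1000) + 7 = 16000 + 7 = 16007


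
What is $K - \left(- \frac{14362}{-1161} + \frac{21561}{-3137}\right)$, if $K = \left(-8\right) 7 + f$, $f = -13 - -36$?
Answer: $- \frac{3260678}{84699} \approx -38.497$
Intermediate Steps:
$f = 23$ ($f = -13 + 36 = 23$)
$K = -33$ ($K = \left(-8\right) 7 + 23 = -56 + 23 = -33$)
$K - \left(- \frac{14362}{-1161} + \frac{21561}{-3137}\right) = -33 - \left(- \frac{14362}{-1161} + \frac{21561}{-3137}\right) = -33 - \left(\left(-14362\right) \left(- \frac{1}{1161}\right) + 21561 \left(- \frac{1}{3137}\right)\right) = -33 - \left(\frac{334}{27} - \frac{21561}{3137}\right) = -33 - \frac{465611}{84699} = - \frac{3260678}{84699}$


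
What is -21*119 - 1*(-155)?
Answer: -2344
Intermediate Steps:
-21*119 - 1*(-155) = -2499 + 155 = -2344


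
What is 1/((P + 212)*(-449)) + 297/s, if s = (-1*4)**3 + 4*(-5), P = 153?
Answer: -16224643/4588780 ≈ -3.5357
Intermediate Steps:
s = -84 (s = (-4)**3 - 20 = -64 - 20 = -84)
1/((P + 212)*(-449)) + 297/s = 1/((153 + 212)*(-449)) + 297/(-84) = -1/449/365 + 297*(-1/84) = (1/365)*(-1/449) - 99/28 = -1/163885 - 99/28 = -16224643/4588780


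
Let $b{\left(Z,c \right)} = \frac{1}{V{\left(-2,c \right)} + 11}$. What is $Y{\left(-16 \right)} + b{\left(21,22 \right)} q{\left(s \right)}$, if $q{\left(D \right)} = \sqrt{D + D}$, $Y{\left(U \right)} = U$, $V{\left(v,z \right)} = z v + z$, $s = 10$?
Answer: $-16 - \frac{2 \sqrt{5}}{11} \approx -16.407$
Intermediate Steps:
$V{\left(v,z \right)} = z + v z$ ($V{\left(v,z \right)} = v z + z = z + v z$)
$b{\left(Z,c \right)} = \frac{1}{11 - c}$ ($b{\left(Z,c \right)} = \frac{1}{c \left(1 - 2\right) + 11} = \frac{1}{c \left(-1\right) + 11} = \frac{1}{- c + 11} = \frac{1}{11 - c}$)
$q{\left(D \right)} = \sqrt{2} \sqrt{D}$ ($q{\left(D \right)} = \sqrt{2 D} = \sqrt{2} \sqrt{D}$)
$Y{\left(-16 \right)} + b{\left(21,22 \right)} q{\left(s \right)} = -16 + \frac{\sqrt{2} \sqrt{10}}{11 - 22} = -16 + \frac{2 \sqrt{5}}{11 - 22} = -16 + \frac{2 \sqrt{5}}{-11} = -16 - \frac{2 \sqrt{5}}{11}$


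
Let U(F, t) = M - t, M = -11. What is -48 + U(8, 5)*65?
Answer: -1088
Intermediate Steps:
U(F, t) = -11 - t
-48 + U(8, 5)*65 = -48 + (-11 - 1*5)*65 = -48 + (-11 - 5)*65 = -48 - 16*65 = -48 - 1040 = -1088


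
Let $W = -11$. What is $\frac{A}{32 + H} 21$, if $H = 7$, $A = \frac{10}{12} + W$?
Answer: $- \frac{427}{78} \approx -5.4744$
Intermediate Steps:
$A = - \frac{61}{6}$ ($A = \frac{10}{12} - 11 = 10 \cdot \frac{1}{12} - 11 = \frac{5}{6} - 11 = - \frac{61}{6} \approx -10.167$)
$\frac{A}{32 + H} 21 = - \frac{61}{6 \left(32 + 7\right)} 21 = - \frac{61}{6 \cdot 39} \cdot 21 = \left(- \frac{61}{6}\right) \frac{1}{39} \cdot 21 = \left(- \frac{61}{234}\right) 21 = - \frac{427}{78}$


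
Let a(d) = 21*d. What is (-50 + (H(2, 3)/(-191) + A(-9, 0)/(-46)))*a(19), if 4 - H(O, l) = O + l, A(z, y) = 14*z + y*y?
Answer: -82830006/4393 ≈ -18855.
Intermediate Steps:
A(z, y) = y² + 14*z (A(z, y) = 14*z + y² = y² + 14*z)
H(O, l) = 4 - O - l (H(O, l) = 4 - (O + l) = 4 + (-O - l) = 4 - O - l)
(-50 + (H(2, 3)/(-191) + A(-9, 0)/(-46)))*a(19) = (-50 + ((4 - 1*2 - 1*3)/(-191) + (0² + 14*(-9))/(-46)))*(21*19) = (-50 + ((4 - 2 - 3)*(-1/191) + (0 - 126)*(-1/46)))*399 = (-50 + (-1*(-1/191) - 126*(-1/46)))*399 = (-50 + (1/191 + 63/23))*399 = (-50 + 12056/4393)*399 = -207594/4393*399 = -82830006/4393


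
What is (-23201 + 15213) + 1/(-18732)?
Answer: -149631217/18732 ≈ -7988.0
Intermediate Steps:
(-23201 + 15213) + 1/(-18732) = -7988 - 1/18732 = -149631217/18732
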